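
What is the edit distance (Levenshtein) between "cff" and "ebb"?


Computing edit distance: "cff" -> "ebb"
DP table:
           e    b    b
      0    1    2    3
  c   1    1    2    3
  f   2    2    2    3
  f   3    3    3    3
Edit distance = dp[3][3] = 3

3


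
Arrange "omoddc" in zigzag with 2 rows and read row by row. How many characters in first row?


Zigzag "omoddc" into 2 rows:
Placing characters:
  'o' => row 0
  'm' => row 1
  'o' => row 0
  'd' => row 1
  'd' => row 0
  'c' => row 1
Rows:
  Row 0: "ood"
  Row 1: "mdc"
First row length: 3

3


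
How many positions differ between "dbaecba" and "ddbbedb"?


Comparing "dbaecba" and "ddbbedb" position by position:
  Position 0: 'd' vs 'd' => same
  Position 1: 'b' vs 'd' => DIFFER
  Position 2: 'a' vs 'b' => DIFFER
  Position 3: 'e' vs 'b' => DIFFER
  Position 4: 'c' vs 'e' => DIFFER
  Position 5: 'b' vs 'd' => DIFFER
  Position 6: 'a' vs 'b' => DIFFER
Positions that differ: 6

6


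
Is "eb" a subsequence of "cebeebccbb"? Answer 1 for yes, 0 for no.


Check if "eb" is a subsequence of "cebeebccbb"
Greedy scan:
  Position 0 ('c'): no match needed
  Position 1 ('e'): matches sub[0] = 'e'
  Position 2 ('b'): matches sub[1] = 'b'
  Position 3 ('e'): no match needed
  Position 4 ('e'): no match needed
  Position 5 ('b'): no match needed
  Position 6 ('c'): no match needed
  Position 7 ('c'): no match needed
  Position 8 ('b'): no match needed
  Position 9 ('b'): no match needed
All 2 characters matched => is a subsequence

1


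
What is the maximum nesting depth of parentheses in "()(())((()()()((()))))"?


Input: "()(())((()()()((()))))"
Tracking depth:
  Position 0 '(': depth becomes 1
  Position 1 ')': depth becomes 0
  Position 2 '(': depth becomes 1
  Position 3 '(': depth becomes 2
  Position 4 ')': depth becomes 1
  Position 5 ')': depth becomes 0
  Position 6 '(': depth becomes 1
  Position 7 '(': depth becomes 2
  Position 8 '(': depth becomes 3
  Position 9 ')': depth becomes 2
  Position 10 '(': depth becomes 3
  Position 11 ')': depth becomes 2
  Position 12 '(': depth becomes 3
  Position 13 ')': depth becomes 2
  Position 14 '(': depth becomes 3
  Position 15 '(': depth becomes 4
  Position 16 '(': depth becomes 5
  Position 17 ')': depth becomes 4
  Position 18 ')': depth becomes 3
  Position 19 ')': depth becomes 2
  Position 20 ')': depth becomes 1
  Position 21 ')': depth becomes 0
Maximum depth reached: 5

5


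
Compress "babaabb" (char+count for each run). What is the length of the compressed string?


Input: babaabb
Runs:
  'b' x 1 => "b1"
  'a' x 1 => "a1"
  'b' x 1 => "b1"
  'a' x 2 => "a2"
  'b' x 2 => "b2"
Compressed: "b1a1b1a2b2"
Compressed length: 10

10


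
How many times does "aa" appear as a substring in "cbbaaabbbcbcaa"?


Searching for "aa" in "cbbaaabbbcbcaa"
Scanning each position:
  Position 0: "cb" => no
  Position 1: "bb" => no
  Position 2: "ba" => no
  Position 3: "aa" => MATCH
  Position 4: "aa" => MATCH
  Position 5: "ab" => no
  Position 6: "bb" => no
  Position 7: "bb" => no
  Position 8: "bc" => no
  Position 9: "cb" => no
  Position 10: "bc" => no
  Position 11: "ca" => no
  Position 12: "aa" => MATCH
Total occurrences: 3

3


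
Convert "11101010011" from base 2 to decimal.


Input: "11101010011" in base 2
Positional expansion:
  Digit '1' (value 1) x 2^10 = 1024
  Digit '1' (value 1) x 2^9 = 512
  Digit '1' (value 1) x 2^8 = 256
  Digit '0' (value 0) x 2^7 = 0
  Digit '1' (value 1) x 2^6 = 64
  Digit '0' (value 0) x 2^5 = 0
  Digit '1' (value 1) x 2^4 = 16
  Digit '0' (value 0) x 2^3 = 0
  Digit '0' (value 0) x 2^2 = 0
  Digit '1' (value 1) x 2^1 = 2
  Digit '1' (value 1) x 2^0 = 1
Sum = 1875

1875


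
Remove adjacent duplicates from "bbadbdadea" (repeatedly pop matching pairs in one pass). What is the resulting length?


Input: bbadbdadea
Stack-based adjacent duplicate removal:
  Read 'b': push. Stack: b
  Read 'b': matches stack top 'b' => pop. Stack: (empty)
  Read 'a': push. Stack: a
  Read 'd': push. Stack: ad
  Read 'b': push. Stack: adb
  Read 'd': push. Stack: adbd
  Read 'a': push. Stack: adbda
  Read 'd': push. Stack: adbdad
  Read 'e': push. Stack: adbdade
  Read 'a': push. Stack: adbdadea
Final stack: "adbdadea" (length 8)

8


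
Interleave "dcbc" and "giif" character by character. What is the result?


Interleaving "dcbc" and "giif":
  Position 0: 'd' from first, 'g' from second => "dg"
  Position 1: 'c' from first, 'i' from second => "ci"
  Position 2: 'b' from first, 'i' from second => "bi"
  Position 3: 'c' from first, 'f' from second => "cf"
Result: dgcibicf

dgcibicf


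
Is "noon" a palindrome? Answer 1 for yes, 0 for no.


Input: noon
Reversed: noon
  Compare pos 0 ('n') with pos 3 ('n'): match
  Compare pos 1 ('o') with pos 2 ('o'): match
Result: palindrome

1


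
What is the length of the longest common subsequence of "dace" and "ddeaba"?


LCS of "dace" and "ddeaba"
DP table:
           d    d    e    a    b    a
      0    0    0    0    0    0    0
  d   0    1    1    1    1    1    1
  a   0    1    1    1    2    2    2
  c   0    1    1    1    2    2    2
  e   0    1    1    2    2    2    2
LCS length = dp[4][6] = 2

2


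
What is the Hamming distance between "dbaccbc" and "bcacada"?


Comparing "dbaccbc" and "bcacada" position by position:
  Position 0: 'd' vs 'b' => differ
  Position 1: 'b' vs 'c' => differ
  Position 2: 'a' vs 'a' => same
  Position 3: 'c' vs 'c' => same
  Position 4: 'c' vs 'a' => differ
  Position 5: 'b' vs 'd' => differ
  Position 6: 'c' vs 'a' => differ
Total differences (Hamming distance): 5

5


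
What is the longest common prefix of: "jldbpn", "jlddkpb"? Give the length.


Words: jldbpn, jlddkpb
  Position 0: all 'j' => match
  Position 1: all 'l' => match
  Position 2: all 'd' => match
  Position 3: ('b', 'd') => mismatch, stop
LCP = "jld" (length 3)

3


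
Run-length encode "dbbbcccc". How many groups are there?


Input: dbbbcccc
Scanning for consecutive runs:
  Group 1: 'd' x 1 (positions 0-0)
  Group 2: 'b' x 3 (positions 1-3)
  Group 3: 'c' x 4 (positions 4-7)
Total groups: 3

3


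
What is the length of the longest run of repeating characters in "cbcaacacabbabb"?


Input: "cbcaacacabbabb"
Scanning for longest run:
  Position 1 ('b'): new char, reset run to 1
  Position 2 ('c'): new char, reset run to 1
  Position 3 ('a'): new char, reset run to 1
  Position 4 ('a'): continues run of 'a', length=2
  Position 5 ('c'): new char, reset run to 1
  Position 6 ('a'): new char, reset run to 1
  Position 7 ('c'): new char, reset run to 1
  Position 8 ('a'): new char, reset run to 1
  Position 9 ('b'): new char, reset run to 1
  Position 10 ('b'): continues run of 'b', length=2
  Position 11 ('a'): new char, reset run to 1
  Position 12 ('b'): new char, reset run to 1
  Position 13 ('b'): continues run of 'b', length=2
Longest run: 'a' with length 2

2


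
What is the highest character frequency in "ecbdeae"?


Input: ecbdeae
Character counts:
  'a': 1
  'b': 1
  'c': 1
  'd': 1
  'e': 3
Maximum frequency: 3

3


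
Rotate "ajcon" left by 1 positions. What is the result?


Input: "ajcon", rotate left by 1
First 1 characters: "a"
Remaining characters: "jcon"
Concatenate remaining + first: "jcon" + "a" = "jcona"

jcona


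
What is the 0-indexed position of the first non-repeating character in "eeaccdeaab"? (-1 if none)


Input: eeaccdeaab
Character frequencies:
  'a': 3
  'b': 1
  'c': 2
  'd': 1
  'e': 3
Scanning left to right for freq == 1:
  Position 0 ('e'): freq=3, skip
  Position 1 ('e'): freq=3, skip
  Position 2 ('a'): freq=3, skip
  Position 3 ('c'): freq=2, skip
  Position 4 ('c'): freq=2, skip
  Position 5 ('d'): unique! => answer = 5

5


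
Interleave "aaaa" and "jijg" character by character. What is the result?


Interleaving "aaaa" and "jijg":
  Position 0: 'a' from first, 'j' from second => "aj"
  Position 1: 'a' from first, 'i' from second => "ai"
  Position 2: 'a' from first, 'j' from second => "aj"
  Position 3: 'a' from first, 'g' from second => "ag"
Result: ajaiajag

ajaiajag


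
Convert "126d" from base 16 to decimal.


Input: "126d" in base 16
Positional expansion:
  Digit '1' (value 1) x 16^3 = 4096
  Digit '2' (value 2) x 16^2 = 512
  Digit '6' (value 6) x 16^1 = 96
  Digit 'd' (value 13) x 16^0 = 13
Sum = 4717

4717


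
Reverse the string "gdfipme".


Input: gdfipme
Reading characters right to left:
  Position 6: 'e'
  Position 5: 'm'
  Position 4: 'p'
  Position 3: 'i'
  Position 2: 'f'
  Position 1: 'd'
  Position 0: 'g'
Reversed: empifdg

empifdg


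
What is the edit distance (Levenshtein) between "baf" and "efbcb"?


Computing edit distance: "baf" -> "efbcb"
DP table:
           e    f    b    c    b
      0    1    2    3    4    5
  b   1    1    2    2    3    4
  a   2    2    2    3    3    4
  f   3    3    2    3    4    4
Edit distance = dp[3][5] = 4

4


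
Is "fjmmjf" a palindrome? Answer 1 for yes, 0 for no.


Input: fjmmjf
Reversed: fjmmjf
  Compare pos 0 ('f') with pos 5 ('f'): match
  Compare pos 1 ('j') with pos 4 ('j'): match
  Compare pos 2 ('m') with pos 3 ('m'): match
Result: palindrome

1


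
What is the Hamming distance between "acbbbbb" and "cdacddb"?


Comparing "acbbbbb" and "cdacddb" position by position:
  Position 0: 'a' vs 'c' => differ
  Position 1: 'c' vs 'd' => differ
  Position 2: 'b' vs 'a' => differ
  Position 3: 'b' vs 'c' => differ
  Position 4: 'b' vs 'd' => differ
  Position 5: 'b' vs 'd' => differ
  Position 6: 'b' vs 'b' => same
Total differences (Hamming distance): 6

6


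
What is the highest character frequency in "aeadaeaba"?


Input: aeadaeaba
Character counts:
  'a': 5
  'b': 1
  'd': 1
  'e': 2
Maximum frequency: 5

5


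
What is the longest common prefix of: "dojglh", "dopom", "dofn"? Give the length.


Words: dojglh, dopom, dofn
  Position 0: all 'd' => match
  Position 1: all 'o' => match
  Position 2: ('j', 'p', 'f') => mismatch, stop
LCP = "do" (length 2)

2


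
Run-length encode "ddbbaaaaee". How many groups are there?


Input: ddbbaaaaee
Scanning for consecutive runs:
  Group 1: 'd' x 2 (positions 0-1)
  Group 2: 'b' x 2 (positions 2-3)
  Group 3: 'a' x 4 (positions 4-7)
  Group 4: 'e' x 2 (positions 8-9)
Total groups: 4

4


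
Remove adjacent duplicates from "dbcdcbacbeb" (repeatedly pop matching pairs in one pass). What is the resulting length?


Input: dbcdcbacbeb
Stack-based adjacent duplicate removal:
  Read 'd': push. Stack: d
  Read 'b': push. Stack: db
  Read 'c': push. Stack: dbc
  Read 'd': push. Stack: dbcd
  Read 'c': push. Stack: dbcdc
  Read 'b': push. Stack: dbcdcb
  Read 'a': push. Stack: dbcdcba
  Read 'c': push. Stack: dbcdcbac
  Read 'b': push. Stack: dbcdcbacb
  Read 'e': push. Stack: dbcdcbacbe
  Read 'b': push. Stack: dbcdcbacbeb
Final stack: "dbcdcbacbeb" (length 11)

11


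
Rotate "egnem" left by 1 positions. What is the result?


Input: "egnem", rotate left by 1
First 1 characters: "e"
Remaining characters: "gnem"
Concatenate remaining + first: "gnem" + "e" = "gneme"

gneme


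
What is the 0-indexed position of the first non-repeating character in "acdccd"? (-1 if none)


Input: acdccd
Character frequencies:
  'a': 1
  'c': 3
  'd': 2
Scanning left to right for freq == 1:
  Position 0 ('a'): unique! => answer = 0

0


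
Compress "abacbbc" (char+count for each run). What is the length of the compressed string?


Input: abacbbc
Runs:
  'a' x 1 => "a1"
  'b' x 1 => "b1"
  'a' x 1 => "a1"
  'c' x 1 => "c1"
  'b' x 2 => "b2"
  'c' x 1 => "c1"
Compressed: "a1b1a1c1b2c1"
Compressed length: 12

12


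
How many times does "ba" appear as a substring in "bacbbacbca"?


Searching for "ba" in "bacbbacbca"
Scanning each position:
  Position 0: "ba" => MATCH
  Position 1: "ac" => no
  Position 2: "cb" => no
  Position 3: "bb" => no
  Position 4: "ba" => MATCH
  Position 5: "ac" => no
  Position 6: "cb" => no
  Position 7: "bc" => no
  Position 8: "ca" => no
Total occurrences: 2

2


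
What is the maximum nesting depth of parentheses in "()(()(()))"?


Input: "()(()(()))"
Tracking depth:
  Position 0 '(': depth becomes 1
  Position 1 ')': depth becomes 0
  Position 2 '(': depth becomes 1
  Position 3 '(': depth becomes 2
  Position 4 ')': depth becomes 1
  Position 5 '(': depth becomes 2
  Position 6 '(': depth becomes 3
  Position 7 ')': depth becomes 2
  Position 8 ')': depth becomes 1
  Position 9 ')': depth becomes 0
Maximum depth reached: 3

3


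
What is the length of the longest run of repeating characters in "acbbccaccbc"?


Input: "acbbccaccbc"
Scanning for longest run:
  Position 1 ('c'): new char, reset run to 1
  Position 2 ('b'): new char, reset run to 1
  Position 3 ('b'): continues run of 'b', length=2
  Position 4 ('c'): new char, reset run to 1
  Position 5 ('c'): continues run of 'c', length=2
  Position 6 ('a'): new char, reset run to 1
  Position 7 ('c'): new char, reset run to 1
  Position 8 ('c'): continues run of 'c', length=2
  Position 9 ('b'): new char, reset run to 1
  Position 10 ('c'): new char, reset run to 1
Longest run: 'b' with length 2

2


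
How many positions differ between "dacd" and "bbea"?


Comparing "dacd" and "bbea" position by position:
  Position 0: 'd' vs 'b' => DIFFER
  Position 1: 'a' vs 'b' => DIFFER
  Position 2: 'c' vs 'e' => DIFFER
  Position 3: 'd' vs 'a' => DIFFER
Positions that differ: 4

4


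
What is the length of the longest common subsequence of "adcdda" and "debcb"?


LCS of "adcdda" and "debcb"
DP table:
           d    e    b    c    b
      0    0    0    0    0    0
  a   0    0    0    0    0    0
  d   0    1    1    1    1    1
  c   0    1    1    1    2    2
  d   0    1    1    1    2    2
  d   0    1    1    1    2    2
  a   0    1    1    1    2    2
LCS length = dp[6][5] = 2

2


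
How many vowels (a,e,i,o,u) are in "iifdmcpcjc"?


Input: iifdmcpcjc
Checking each character:
  'i' at position 0: vowel (running total: 1)
  'i' at position 1: vowel (running total: 2)
  'f' at position 2: consonant
  'd' at position 3: consonant
  'm' at position 4: consonant
  'c' at position 5: consonant
  'p' at position 6: consonant
  'c' at position 7: consonant
  'j' at position 8: consonant
  'c' at position 9: consonant
Total vowels: 2

2


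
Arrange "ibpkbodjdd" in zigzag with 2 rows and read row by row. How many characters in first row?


Zigzag "ibpkbodjdd" into 2 rows:
Placing characters:
  'i' => row 0
  'b' => row 1
  'p' => row 0
  'k' => row 1
  'b' => row 0
  'o' => row 1
  'd' => row 0
  'j' => row 1
  'd' => row 0
  'd' => row 1
Rows:
  Row 0: "ipbdd"
  Row 1: "bkojd"
First row length: 5

5


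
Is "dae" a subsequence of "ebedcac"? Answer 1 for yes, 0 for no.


Check if "dae" is a subsequence of "ebedcac"
Greedy scan:
  Position 0 ('e'): no match needed
  Position 1 ('b'): no match needed
  Position 2 ('e'): no match needed
  Position 3 ('d'): matches sub[0] = 'd'
  Position 4 ('c'): no match needed
  Position 5 ('a'): matches sub[1] = 'a'
  Position 6 ('c'): no match needed
Only matched 2/3 characters => not a subsequence

0


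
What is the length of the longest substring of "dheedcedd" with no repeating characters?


Input: "dheedcedd"
Sliding window (track last position of each char):
  Position 0 ('d'): window [0,0] length 1 -- new best
  Position 1 ('h'): window [0,1] length 2 -- new best
  Position 2 ('e'): window [0,2] length 3 -- new best
  Position 3 ('e'): repeat (last at 2), move window start to 3
  Position 3 ('e'): window [3,3] length 1
  Position 4 ('d'): window [3,4] length 2
  Position 5 ('c'): window [3,5] length 3
  Position 6 ('e'): repeat (last at 3), move window start to 4
  Position 6 ('e'): window [4,6] length 3
  Position 7 ('d'): repeat (last at 4), move window start to 5
  Position 7 ('d'): window [5,7] length 3
  Position 8 ('d'): repeat (last at 7), move window start to 8
  Position 8 ('d'): window [8,8] length 1
Longest substring with no repeats: "dhe" with length 3

3


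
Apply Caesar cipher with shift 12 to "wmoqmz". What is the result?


Caesar cipher: shift "wmoqmz" by 12
  'w' (pos 22) + 12 = pos 8 = 'i'
  'm' (pos 12) + 12 = pos 24 = 'y'
  'o' (pos 14) + 12 = pos 0 = 'a'
  'q' (pos 16) + 12 = pos 2 = 'c'
  'm' (pos 12) + 12 = pos 24 = 'y'
  'z' (pos 25) + 12 = pos 11 = 'l'
Result: iyacyl

iyacyl


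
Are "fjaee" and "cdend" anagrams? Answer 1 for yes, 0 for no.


Strings: "fjaee", "cdend"
Sorted first:  aeefj
Sorted second: cdden
Differ at position 0: 'a' vs 'c' => not anagrams

0


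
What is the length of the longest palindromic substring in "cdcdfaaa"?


Input: "cdcdfaaa"
Checking substrings for palindromes:
  [0:3] "cdc" (len 3) => palindrome
  [1:4] "dcd" (len 3) => palindrome
  [5:8] "aaa" (len 3) => palindrome
  [5:7] "aa" (len 2) => palindrome
  [6:8] "aa" (len 2) => palindrome
Longest palindromic substring: "cdc" with length 3

3


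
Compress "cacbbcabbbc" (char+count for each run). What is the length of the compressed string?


Input: cacbbcabbbc
Runs:
  'c' x 1 => "c1"
  'a' x 1 => "a1"
  'c' x 1 => "c1"
  'b' x 2 => "b2"
  'c' x 1 => "c1"
  'a' x 1 => "a1"
  'b' x 3 => "b3"
  'c' x 1 => "c1"
Compressed: "c1a1c1b2c1a1b3c1"
Compressed length: 16

16


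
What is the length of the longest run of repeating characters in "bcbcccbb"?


Input: "bcbcccbb"
Scanning for longest run:
  Position 1 ('c'): new char, reset run to 1
  Position 2 ('b'): new char, reset run to 1
  Position 3 ('c'): new char, reset run to 1
  Position 4 ('c'): continues run of 'c', length=2
  Position 5 ('c'): continues run of 'c', length=3
  Position 6 ('b'): new char, reset run to 1
  Position 7 ('b'): continues run of 'b', length=2
Longest run: 'c' with length 3

3


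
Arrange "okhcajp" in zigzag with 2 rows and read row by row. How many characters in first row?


Zigzag "okhcajp" into 2 rows:
Placing characters:
  'o' => row 0
  'k' => row 1
  'h' => row 0
  'c' => row 1
  'a' => row 0
  'j' => row 1
  'p' => row 0
Rows:
  Row 0: "ohap"
  Row 1: "kcj"
First row length: 4

4


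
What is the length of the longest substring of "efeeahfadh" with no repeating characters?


Input: "efeeahfadh"
Sliding window (track last position of each char):
  Position 0 ('e'): window [0,0] length 1 -- new best
  Position 1 ('f'): window [0,1] length 2 -- new best
  Position 2 ('e'): repeat (last at 0), move window start to 1
  Position 2 ('e'): window [1,2] length 2
  Position 3 ('e'): repeat (last at 2), move window start to 3
  Position 3 ('e'): window [3,3] length 1
  Position 4 ('a'): window [3,4] length 2
  Position 5 ('h'): window [3,5] length 3 -- new best
  Position 6 ('f'): window [3,6] length 4 -- new best
  Position 7 ('a'): repeat (last at 4), move window start to 5
  Position 7 ('a'): window [5,7] length 3
  Position 8 ('d'): window [5,8] length 4
  Position 9 ('h'): repeat (last at 5), move window start to 6
  Position 9 ('h'): window [6,9] length 4
Longest substring with no repeats: "eahf" with length 4

4


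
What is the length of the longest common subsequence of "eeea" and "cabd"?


LCS of "eeea" and "cabd"
DP table:
           c    a    b    d
      0    0    0    0    0
  e   0    0    0    0    0
  e   0    0    0    0    0
  e   0    0    0    0    0
  a   0    0    1    1    1
LCS length = dp[4][4] = 1

1


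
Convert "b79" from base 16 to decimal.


Input: "b79" in base 16
Positional expansion:
  Digit 'b' (value 11) x 16^2 = 2816
  Digit '7' (value 7) x 16^1 = 112
  Digit '9' (value 9) x 16^0 = 9
Sum = 2937

2937


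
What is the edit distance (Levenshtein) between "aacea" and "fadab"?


Computing edit distance: "aacea" -> "fadab"
DP table:
           f    a    d    a    b
      0    1    2    3    4    5
  a   1    1    1    2    3    4
  a   2    2    1    2    2    3
  c   3    3    2    2    3    3
  e   4    4    3    3    3    4
  a   5    5    4    4    3    4
Edit distance = dp[5][5] = 4

4


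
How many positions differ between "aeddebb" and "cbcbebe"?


Comparing "aeddebb" and "cbcbebe" position by position:
  Position 0: 'a' vs 'c' => DIFFER
  Position 1: 'e' vs 'b' => DIFFER
  Position 2: 'd' vs 'c' => DIFFER
  Position 3: 'd' vs 'b' => DIFFER
  Position 4: 'e' vs 'e' => same
  Position 5: 'b' vs 'b' => same
  Position 6: 'b' vs 'e' => DIFFER
Positions that differ: 5

5


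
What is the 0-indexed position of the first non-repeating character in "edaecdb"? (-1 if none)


Input: edaecdb
Character frequencies:
  'a': 1
  'b': 1
  'c': 1
  'd': 2
  'e': 2
Scanning left to right for freq == 1:
  Position 0 ('e'): freq=2, skip
  Position 1 ('d'): freq=2, skip
  Position 2 ('a'): unique! => answer = 2

2


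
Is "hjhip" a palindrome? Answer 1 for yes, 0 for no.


Input: hjhip
Reversed: pihjh
  Compare pos 0 ('h') with pos 4 ('p'): MISMATCH
  Compare pos 1 ('j') with pos 3 ('i'): MISMATCH
Result: not a palindrome

0


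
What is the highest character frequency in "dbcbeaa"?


Input: dbcbeaa
Character counts:
  'a': 2
  'b': 2
  'c': 1
  'd': 1
  'e': 1
Maximum frequency: 2

2


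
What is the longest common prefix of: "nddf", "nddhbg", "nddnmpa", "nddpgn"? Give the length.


Words: nddf, nddhbg, nddnmpa, nddpgn
  Position 0: all 'n' => match
  Position 1: all 'd' => match
  Position 2: all 'd' => match
  Position 3: ('f', 'h', 'n', 'p') => mismatch, stop
LCP = "ndd" (length 3)

3


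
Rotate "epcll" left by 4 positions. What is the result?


Input: "epcll", rotate left by 4
First 4 characters: "epcl"
Remaining characters: "l"
Concatenate remaining + first: "l" + "epcl" = "lepcl"

lepcl


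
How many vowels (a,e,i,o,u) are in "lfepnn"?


Input: lfepnn
Checking each character:
  'l' at position 0: consonant
  'f' at position 1: consonant
  'e' at position 2: vowel (running total: 1)
  'p' at position 3: consonant
  'n' at position 4: consonant
  'n' at position 5: consonant
Total vowels: 1

1


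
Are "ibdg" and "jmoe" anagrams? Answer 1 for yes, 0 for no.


Strings: "ibdg", "jmoe"
Sorted first:  bdgi
Sorted second: ejmo
Differ at position 0: 'b' vs 'e' => not anagrams

0


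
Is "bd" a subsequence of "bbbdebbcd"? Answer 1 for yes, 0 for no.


Check if "bd" is a subsequence of "bbbdebbcd"
Greedy scan:
  Position 0 ('b'): matches sub[0] = 'b'
  Position 1 ('b'): no match needed
  Position 2 ('b'): no match needed
  Position 3 ('d'): matches sub[1] = 'd'
  Position 4 ('e'): no match needed
  Position 5 ('b'): no match needed
  Position 6 ('b'): no match needed
  Position 7 ('c'): no match needed
  Position 8 ('d'): no match needed
All 2 characters matched => is a subsequence

1


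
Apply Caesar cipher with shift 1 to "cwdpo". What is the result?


Caesar cipher: shift "cwdpo" by 1
  'c' (pos 2) + 1 = pos 3 = 'd'
  'w' (pos 22) + 1 = pos 23 = 'x'
  'd' (pos 3) + 1 = pos 4 = 'e'
  'p' (pos 15) + 1 = pos 16 = 'q'
  'o' (pos 14) + 1 = pos 15 = 'p'
Result: dxeqp

dxeqp


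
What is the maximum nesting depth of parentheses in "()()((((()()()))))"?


Input: "()()((((()()()))))"
Tracking depth:
  Position 0 '(': depth becomes 1
  Position 1 ')': depth becomes 0
  Position 2 '(': depth becomes 1
  Position 3 ')': depth becomes 0
  Position 4 '(': depth becomes 1
  Position 5 '(': depth becomes 2
  Position 6 '(': depth becomes 3
  Position 7 '(': depth becomes 4
  Position 8 '(': depth becomes 5
  Position 9 ')': depth becomes 4
  Position 10 '(': depth becomes 5
  Position 11 ')': depth becomes 4
  Position 12 '(': depth becomes 5
  Position 13 ')': depth becomes 4
  Position 14 ')': depth becomes 3
  Position 15 ')': depth becomes 2
  Position 16 ')': depth becomes 1
  Position 17 ')': depth becomes 0
Maximum depth reached: 5

5


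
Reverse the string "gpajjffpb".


Input: gpajjffpb
Reading characters right to left:
  Position 8: 'b'
  Position 7: 'p'
  Position 6: 'f'
  Position 5: 'f'
  Position 4: 'j'
  Position 3: 'j'
  Position 2: 'a'
  Position 1: 'p'
  Position 0: 'g'
Reversed: bpffjjapg

bpffjjapg


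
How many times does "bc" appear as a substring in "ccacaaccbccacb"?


Searching for "bc" in "ccacaaccbccacb"
Scanning each position:
  Position 0: "cc" => no
  Position 1: "ca" => no
  Position 2: "ac" => no
  Position 3: "ca" => no
  Position 4: "aa" => no
  Position 5: "ac" => no
  Position 6: "cc" => no
  Position 7: "cb" => no
  Position 8: "bc" => MATCH
  Position 9: "cc" => no
  Position 10: "ca" => no
  Position 11: "ac" => no
  Position 12: "cb" => no
Total occurrences: 1

1


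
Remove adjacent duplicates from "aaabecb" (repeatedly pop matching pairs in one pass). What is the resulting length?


Input: aaabecb
Stack-based adjacent duplicate removal:
  Read 'a': push. Stack: a
  Read 'a': matches stack top 'a' => pop. Stack: (empty)
  Read 'a': push. Stack: a
  Read 'b': push. Stack: ab
  Read 'e': push. Stack: abe
  Read 'c': push. Stack: abec
  Read 'b': push. Stack: abecb
Final stack: "abecb" (length 5)

5


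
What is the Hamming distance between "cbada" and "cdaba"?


Comparing "cbada" and "cdaba" position by position:
  Position 0: 'c' vs 'c' => same
  Position 1: 'b' vs 'd' => differ
  Position 2: 'a' vs 'a' => same
  Position 3: 'd' vs 'b' => differ
  Position 4: 'a' vs 'a' => same
Total differences (Hamming distance): 2

2


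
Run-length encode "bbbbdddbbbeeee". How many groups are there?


Input: bbbbdddbbbeeee
Scanning for consecutive runs:
  Group 1: 'b' x 4 (positions 0-3)
  Group 2: 'd' x 3 (positions 4-6)
  Group 3: 'b' x 3 (positions 7-9)
  Group 4: 'e' x 4 (positions 10-13)
Total groups: 4

4


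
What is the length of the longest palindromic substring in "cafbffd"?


Input: "cafbffd"
Checking substrings for palindromes:
  [2:5] "fbf" (len 3) => palindrome
  [4:6] "ff" (len 2) => palindrome
Longest palindromic substring: "fbf" with length 3

3


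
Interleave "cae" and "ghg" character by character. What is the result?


Interleaving "cae" and "ghg":
  Position 0: 'c' from first, 'g' from second => "cg"
  Position 1: 'a' from first, 'h' from second => "ah"
  Position 2: 'e' from first, 'g' from second => "eg"
Result: cgaheg

cgaheg


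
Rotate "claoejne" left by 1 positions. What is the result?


Input: "claoejne", rotate left by 1
First 1 characters: "c"
Remaining characters: "laoejne"
Concatenate remaining + first: "laoejne" + "c" = "laoejnec"

laoejnec


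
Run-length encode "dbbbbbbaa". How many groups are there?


Input: dbbbbbbaa
Scanning for consecutive runs:
  Group 1: 'd' x 1 (positions 0-0)
  Group 2: 'b' x 6 (positions 1-6)
  Group 3: 'a' x 2 (positions 7-8)
Total groups: 3

3


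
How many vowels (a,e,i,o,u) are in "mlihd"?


Input: mlihd
Checking each character:
  'm' at position 0: consonant
  'l' at position 1: consonant
  'i' at position 2: vowel (running total: 1)
  'h' at position 3: consonant
  'd' at position 4: consonant
Total vowels: 1

1


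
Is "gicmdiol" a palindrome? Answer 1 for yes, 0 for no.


Input: gicmdiol
Reversed: loidmcig
  Compare pos 0 ('g') with pos 7 ('l'): MISMATCH
  Compare pos 1 ('i') with pos 6 ('o'): MISMATCH
  Compare pos 2 ('c') with pos 5 ('i'): MISMATCH
  Compare pos 3 ('m') with pos 4 ('d'): MISMATCH
Result: not a palindrome

0


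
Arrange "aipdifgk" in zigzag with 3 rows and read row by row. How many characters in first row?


Zigzag "aipdifgk" into 3 rows:
Placing characters:
  'a' => row 0
  'i' => row 1
  'p' => row 2
  'd' => row 1
  'i' => row 0
  'f' => row 1
  'g' => row 2
  'k' => row 1
Rows:
  Row 0: "ai"
  Row 1: "idfk"
  Row 2: "pg"
First row length: 2

2


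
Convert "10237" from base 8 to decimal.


Input: "10237" in base 8
Positional expansion:
  Digit '1' (value 1) x 8^4 = 4096
  Digit '0' (value 0) x 8^3 = 0
  Digit '2' (value 2) x 8^2 = 128
  Digit '3' (value 3) x 8^1 = 24
  Digit '7' (value 7) x 8^0 = 7
Sum = 4255

4255


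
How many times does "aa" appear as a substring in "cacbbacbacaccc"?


Searching for "aa" in "cacbbacbacaccc"
Scanning each position:
  Position 0: "ca" => no
  Position 1: "ac" => no
  Position 2: "cb" => no
  Position 3: "bb" => no
  Position 4: "ba" => no
  Position 5: "ac" => no
  Position 6: "cb" => no
  Position 7: "ba" => no
  Position 8: "ac" => no
  Position 9: "ca" => no
  Position 10: "ac" => no
  Position 11: "cc" => no
  Position 12: "cc" => no
Total occurrences: 0

0


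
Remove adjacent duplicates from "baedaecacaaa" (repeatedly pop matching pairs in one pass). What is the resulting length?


Input: baedaecacaaa
Stack-based adjacent duplicate removal:
  Read 'b': push. Stack: b
  Read 'a': push. Stack: ba
  Read 'e': push. Stack: bae
  Read 'd': push. Stack: baed
  Read 'a': push. Stack: baeda
  Read 'e': push. Stack: baedae
  Read 'c': push. Stack: baedaec
  Read 'a': push. Stack: baedaeca
  Read 'c': push. Stack: baedaecac
  Read 'a': push. Stack: baedaecaca
  Read 'a': matches stack top 'a' => pop. Stack: baedaecac
  Read 'a': push. Stack: baedaecaca
Final stack: "baedaecaca" (length 10)

10


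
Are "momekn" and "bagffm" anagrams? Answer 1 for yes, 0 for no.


Strings: "momekn", "bagffm"
Sorted first:  ekmmno
Sorted second: abffgm
Differ at position 0: 'e' vs 'a' => not anagrams

0


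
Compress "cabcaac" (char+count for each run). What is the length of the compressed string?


Input: cabcaac
Runs:
  'c' x 1 => "c1"
  'a' x 1 => "a1"
  'b' x 1 => "b1"
  'c' x 1 => "c1"
  'a' x 2 => "a2"
  'c' x 1 => "c1"
Compressed: "c1a1b1c1a2c1"
Compressed length: 12

12


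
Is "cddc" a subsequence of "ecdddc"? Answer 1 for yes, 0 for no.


Check if "cddc" is a subsequence of "ecdddc"
Greedy scan:
  Position 0 ('e'): no match needed
  Position 1 ('c'): matches sub[0] = 'c'
  Position 2 ('d'): matches sub[1] = 'd'
  Position 3 ('d'): matches sub[2] = 'd'
  Position 4 ('d'): no match needed
  Position 5 ('c'): matches sub[3] = 'c'
All 4 characters matched => is a subsequence

1


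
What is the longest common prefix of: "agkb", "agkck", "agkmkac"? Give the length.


Words: agkb, agkck, agkmkac
  Position 0: all 'a' => match
  Position 1: all 'g' => match
  Position 2: all 'k' => match
  Position 3: ('b', 'c', 'm') => mismatch, stop
LCP = "agk" (length 3)

3


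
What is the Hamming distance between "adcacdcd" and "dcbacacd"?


Comparing "adcacdcd" and "dcbacacd" position by position:
  Position 0: 'a' vs 'd' => differ
  Position 1: 'd' vs 'c' => differ
  Position 2: 'c' vs 'b' => differ
  Position 3: 'a' vs 'a' => same
  Position 4: 'c' vs 'c' => same
  Position 5: 'd' vs 'a' => differ
  Position 6: 'c' vs 'c' => same
  Position 7: 'd' vs 'd' => same
Total differences (Hamming distance): 4

4


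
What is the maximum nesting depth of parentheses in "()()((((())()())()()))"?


Input: "()()((((())()())()()))"
Tracking depth:
  Position 0 '(': depth becomes 1
  Position 1 ')': depth becomes 0
  Position 2 '(': depth becomes 1
  Position 3 ')': depth becomes 0
  Position 4 '(': depth becomes 1
  Position 5 '(': depth becomes 2
  Position 6 '(': depth becomes 3
  Position 7 '(': depth becomes 4
  Position 8 '(': depth becomes 5
  Position 9 ')': depth becomes 4
  Position 10 ')': depth becomes 3
  Position 11 '(': depth becomes 4
  Position 12 ')': depth becomes 3
  Position 13 '(': depth becomes 4
  Position 14 ')': depth becomes 3
  Position 15 ')': depth becomes 2
  Position 16 '(': depth becomes 3
  Position 17 ')': depth becomes 2
  Position 18 '(': depth becomes 3
  Position 19 ')': depth becomes 2
  Position 20 ')': depth becomes 1
  Position 21 ')': depth becomes 0
Maximum depth reached: 5

5


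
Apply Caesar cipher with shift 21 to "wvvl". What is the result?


Caesar cipher: shift "wvvl" by 21
  'w' (pos 22) + 21 = pos 17 = 'r'
  'v' (pos 21) + 21 = pos 16 = 'q'
  'v' (pos 21) + 21 = pos 16 = 'q'
  'l' (pos 11) + 21 = pos 6 = 'g'
Result: rqqg

rqqg


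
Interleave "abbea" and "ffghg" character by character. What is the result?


Interleaving "abbea" and "ffghg":
  Position 0: 'a' from first, 'f' from second => "af"
  Position 1: 'b' from first, 'f' from second => "bf"
  Position 2: 'b' from first, 'g' from second => "bg"
  Position 3: 'e' from first, 'h' from second => "eh"
  Position 4: 'a' from first, 'g' from second => "ag"
Result: afbfbgehag

afbfbgehag


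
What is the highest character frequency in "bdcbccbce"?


Input: bdcbccbce
Character counts:
  'b': 3
  'c': 4
  'd': 1
  'e': 1
Maximum frequency: 4

4


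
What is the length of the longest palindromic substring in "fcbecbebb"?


Input: "fcbecbebb"
Checking substrings for palindromes:
  [5:8] "beb" (len 3) => palindrome
  [7:9] "bb" (len 2) => palindrome
Longest palindromic substring: "beb" with length 3

3


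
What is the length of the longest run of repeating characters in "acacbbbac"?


Input: "acacbbbac"
Scanning for longest run:
  Position 1 ('c'): new char, reset run to 1
  Position 2 ('a'): new char, reset run to 1
  Position 3 ('c'): new char, reset run to 1
  Position 4 ('b'): new char, reset run to 1
  Position 5 ('b'): continues run of 'b', length=2
  Position 6 ('b'): continues run of 'b', length=3
  Position 7 ('a'): new char, reset run to 1
  Position 8 ('c'): new char, reset run to 1
Longest run: 'b' with length 3

3


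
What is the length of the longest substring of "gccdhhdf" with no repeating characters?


Input: "gccdhhdf"
Sliding window (track last position of each char):
  Position 0 ('g'): window [0,0] length 1 -- new best
  Position 1 ('c'): window [0,1] length 2 -- new best
  Position 2 ('c'): repeat (last at 1), move window start to 2
  Position 2 ('c'): window [2,2] length 1
  Position 3 ('d'): window [2,3] length 2
  Position 4 ('h'): window [2,4] length 3 -- new best
  Position 5 ('h'): repeat (last at 4), move window start to 5
  Position 5 ('h'): window [5,5] length 1
  Position 6 ('d'): window [5,6] length 2
  Position 7 ('f'): window [5,7] length 3
Longest substring with no repeats: "cdh" with length 3

3


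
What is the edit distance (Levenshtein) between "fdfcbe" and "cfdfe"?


Computing edit distance: "fdfcbe" -> "cfdfe"
DP table:
           c    f    d    f    e
      0    1    2    3    4    5
  f   1    1    1    2    3    4
  d   2    2    2    1    2    3
  f   3    3    2    2    1    2
  c   4    3    3    3    2    2
  b   5    4    4    4    3    3
  e   6    5    5    5    4    3
Edit distance = dp[6][5] = 3

3


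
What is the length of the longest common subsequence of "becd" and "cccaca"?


LCS of "becd" and "cccaca"
DP table:
           c    c    c    a    c    a
      0    0    0    0    0    0    0
  b   0    0    0    0    0    0    0
  e   0    0    0    0    0    0    0
  c   0    1    1    1    1    1    1
  d   0    1    1    1    1    1    1
LCS length = dp[4][6] = 1

1


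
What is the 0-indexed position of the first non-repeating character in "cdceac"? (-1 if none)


Input: cdceac
Character frequencies:
  'a': 1
  'c': 3
  'd': 1
  'e': 1
Scanning left to right for freq == 1:
  Position 0 ('c'): freq=3, skip
  Position 1 ('d'): unique! => answer = 1

1


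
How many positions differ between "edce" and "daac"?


Comparing "edce" and "daac" position by position:
  Position 0: 'e' vs 'd' => DIFFER
  Position 1: 'd' vs 'a' => DIFFER
  Position 2: 'c' vs 'a' => DIFFER
  Position 3: 'e' vs 'c' => DIFFER
Positions that differ: 4

4


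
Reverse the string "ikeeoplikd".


Input: ikeeoplikd
Reading characters right to left:
  Position 9: 'd'
  Position 8: 'k'
  Position 7: 'i'
  Position 6: 'l'
  Position 5: 'p'
  Position 4: 'o'
  Position 3: 'e'
  Position 2: 'e'
  Position 1: 'k'
  Position 0: 'i'
Reversed: dkilpoeeki

dkilpoeeki


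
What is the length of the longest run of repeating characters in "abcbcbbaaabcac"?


Input: "abcbcbbaaabcac"
Scanning for longest run:
  Position 1 ('b'): new char, reset run to 1
  Position 2 ('c'): new char, reset run to 1
  Position 3 ('b'): new char, reset run to 1
  Position 4 ('c'): new char, reset run to 1
  Position 5 ('b'): new char, reset run to 1
  Position 6 ('b'): continues run of 'b', length=2
  Position 7 ('a'): new char, reset run to 1
  Position 8 ('a'): continues run of 'a', length=2
  Position 9 ('a'): continues run of 'a', length=3
  Position 10 ('b'): new char, reset run to 1
  Position 11 ('c'): new char, reset run to 1
  Position 12 ('a'): new char, reset run to 1
  Position 13 ('c'): new char, reset run to 1
Longest run: 'a' with length 3

3


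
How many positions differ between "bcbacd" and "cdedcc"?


Comparing "bcbacd" and "cdedcc" position by position:
  Position 0: 'b' vs 'c' => DIFFER
  Position 1: 'c' vs 'd' => DIFFER
  Position 2: 'b' vs 'e' => DIFFER
  Position 3: 'a' vs 'd' => DIFFER
  Position 4: 'c' vs 'c' => same
  Position 5: 'd' vs 'c' => DIFFER
Positions that differ: 5

5


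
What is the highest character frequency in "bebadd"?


Input: bebadd
Character counts:
  'a': 1
  'b': 2
  'd': 2
  'e': 1
Maximum frequency: 2

2


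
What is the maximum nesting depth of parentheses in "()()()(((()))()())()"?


Input: "()()()(((()))()())()"
Tracking depth:
  Position 0 '(': depth becomes 1
  Position 1 ')': depth becomes 0
  Position 2 '(': depth becomes 1
  Position 3 ')': depth becomes 0
  Position 4 '(': depth becomes 1
  Position 5 ')': depth becomes 0
  Position 6 '(': depth becomes 1
  Position 7 '(': depth becomes 2
  Position 8 '(': depth becomes 3
  Position 9 '(': depth becomes 4
  Position 10 ')': depth becomes 3
  Position 11 ')': depth becomes 2
  Position 12 ')': depth becomes 1
  Position 13 '(': depth becomes 2
  Position 14 ')': depth becomes 1
  Position 15 '(': depth becomes 2
  Position 16 ')': depth becomes 1
  Position 17 ')': depth becomes 0
  Position 18 '(': depth becomes 1
  Position 19 ')': depth becomes 0
Maximum depth reached: 4

4


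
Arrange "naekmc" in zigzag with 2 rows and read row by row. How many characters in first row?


Zigzag "naekmc" into 2 rows:
Placing characters:
  'n' => row 0
  'a' => row 1
  'e' => row 0
  'k' => row 1
  'm' => row 0
  'c' => row 1
Rows:
  Row 0: "nem"
  Row 1: "akc"
First row length: 3

3


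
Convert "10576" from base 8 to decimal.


Input: "10576" in base 8
Positional expansion:
  Digit '1' (value 1) x 8^4 = 4096
  Digit '0' (value 0) x 8^3 = 0
  Digit '5' (value 5) x 8^2 = 320
  Digit '7' (value 7) x 8^1 = 56
  Digit '6' (value 6) x 8^0 = 6
Sum = 4478

4478


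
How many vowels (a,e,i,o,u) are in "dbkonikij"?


Input: dbkonikij
Checking each character:
  'd' at position 0: consonant
  'b' at position 1: consonant
  'k' at position 2: consonant
  'o' at position 3: vowel (running total: 1)
  'n' at position 4: consonant
  'i' at position 5: vowel (running total: 2)
  'k' at position 6: consonant
  'i' at position 7: vowel (running total: 3)
  'j' at position 8: consonant
Total vowels: 3

3


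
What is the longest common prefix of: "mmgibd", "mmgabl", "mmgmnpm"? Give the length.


Words: mmgibd, mmgabl, mmgmnpm
  Position 0: all 'm' => match
  Position 1: all 'm' => match
  Position 2: all 'g' => match
  Position 3: ('i', 'a', 'm') => mismatch, stop
LCP = "mmg" (length 3)

3


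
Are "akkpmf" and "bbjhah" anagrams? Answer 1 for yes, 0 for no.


Strings: "akkpmf", "bbjhah"
Sorted first:  afkkmp
Sorted second: abbhhj
Differ at position 1: 'f' vs 'b' => not anagrams

0


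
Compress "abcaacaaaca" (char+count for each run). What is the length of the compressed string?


Input: abcaacaaaca
Runs:
  'a' x 1 => "a1"
  'b' x 1 => "b1"
  'c' x 1 => "c1"
  'a' x 2 => "a2"
  'c' x 1 => "c1"
  'a' x 3 => "a3"
  'c' x 1 => "c1"
  'a' x 1 => "a1"
Compressed: "a1b1c1a2c1a3c1a1"
Compressed length: 16

16


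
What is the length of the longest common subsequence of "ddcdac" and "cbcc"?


LCS of "ddcdac" and "cbcc"
DP table:
           c    b    c    c
      0    0    0    0    0
  d   0    0    0    0    0
  d   0    0    0    0    0
  c   0    1    1    1    1
  d   0    1    1    1    1
  a   0    1    1    1    1
  c   0    1    1    2    2
LCS length = dp[6][4] = 2

2


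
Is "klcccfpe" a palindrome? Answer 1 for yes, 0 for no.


Input: klcccfpe
Reversed: epfccclk
  Compare pos 0 ('k') with pos 7 ('e'): MISMATCH
  Compare pos 1 ('l') with pos 6 ('p'): MISMATCH
  Compare pos 2 ('c') with pos 5 ('f'): MISMATCH
  Compare pos 3 ('c') with pos 4 ('c'): match
Result: not a palindrome

0
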